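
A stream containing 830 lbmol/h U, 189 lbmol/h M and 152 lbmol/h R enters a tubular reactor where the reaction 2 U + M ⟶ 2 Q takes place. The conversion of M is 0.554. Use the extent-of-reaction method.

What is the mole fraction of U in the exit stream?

M reacted = 0.554 × 189 = 104.7 lbmol/h; ν_M = −1, so ξ = 104.7/1 = 104.7 lbmol/h.
Outlet amounts (n = n₀ + ν ξ):
  U: 830 − 2(104.7) = 620.6
  M: 189 − 1(104.7) = 84.29
  Q: 0 + 2(104.7) = 209.4
  R: 152 (inert)
Total out = 1066 lbmol/h; y_U = 620.6 / 1066 = 0.582.

0.582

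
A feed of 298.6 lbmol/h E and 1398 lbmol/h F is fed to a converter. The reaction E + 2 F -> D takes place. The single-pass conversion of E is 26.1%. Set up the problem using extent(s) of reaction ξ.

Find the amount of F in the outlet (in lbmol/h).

1240 lbmol/h

E reacted = 0.261 × 298.6 = 77.93 lbmol/h; ν_E = −1, so ξ = 77.93/1 = 77.93 lbmol/h.
Outlet amounts (n = n₀ + ν ξ):
  E: 298.6 − 1(77.93) = 220.7
  F: 1398 − 2(77.93) = 1242
  D: 0 + 1(77.93) = 77.93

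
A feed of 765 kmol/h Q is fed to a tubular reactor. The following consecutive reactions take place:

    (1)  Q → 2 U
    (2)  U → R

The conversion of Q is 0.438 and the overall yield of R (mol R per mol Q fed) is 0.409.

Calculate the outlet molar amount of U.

357 kmol/h

Conversion of Q: Q consumed = 1ξ₁ = 0.438 × 765 → ξ₁ = 335.1 kmol/h.
Yield of R: 1ξ₂ / 765 = 0.409 → ξ₂ = 312.9 kmol/h.
Outlet amounts (n = n₀ + Σ ν·ξ):
  Q: 765 − 1(335.1) = 429.9
  U: 0 + 2(335.1) − 1(312.9) = 357.3
  R: 0 + 1(312.9) = 312.9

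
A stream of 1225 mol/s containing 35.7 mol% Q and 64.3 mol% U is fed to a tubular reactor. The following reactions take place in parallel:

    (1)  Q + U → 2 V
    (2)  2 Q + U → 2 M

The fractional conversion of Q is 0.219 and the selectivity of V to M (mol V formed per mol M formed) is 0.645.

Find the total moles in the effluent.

1190 mol/s

Conversion of Q: Q consumed = 0.219 × 437.3 = 95.77 mol/s = 1ξ₁ + 2ξ₂.
Selectivity: 2ξ₁ / (2ξ₂) = 0.645 → ξ₁ = 0.645 ξ₂.
Substitute: (1·0.645 + 2) ξ₂ = 95.77 → ξ₂ = 36.21 mol/s, ξ₁ = 23.36 mol/s.
Outlet amounts (n = n₀ + Σ ν·ξ):
  Q: 437.3 − 1(23.36) − 2(36.21) = 341.6
  U: 787.7 − 1(23.36) − 1(36.21) = 728.1
  V: 0 + 2(23.36) = 46.71
  M: 0 + 2(36.21) = 72.42
Total out = 341.6 + 728.1 + 46.71 + 72.42 = 1189 mol/s.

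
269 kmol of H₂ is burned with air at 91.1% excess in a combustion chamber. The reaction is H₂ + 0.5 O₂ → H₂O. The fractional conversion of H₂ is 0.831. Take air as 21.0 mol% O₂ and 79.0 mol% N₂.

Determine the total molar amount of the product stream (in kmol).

1380 kmol

Stoichiometric O₂ = 0.5 × 269 = 134.5 kmol; O₂ fed = 134.5 × 1.911 = 257 kmol.
N₂ fed = 257 × 79/21 = 966.9 kmol.
Fuel reacted = 0.831 × 269 → ξ = 223.5 kmol.
Outlet (n = n₀ + ν ξ):
  H₂: 269 − 1(223.5) = 45.46
  O₂: 257 − 0.5(223.5) = 145.3
  N₂: 966.9 (inert)
  H₂O: 0 + 1(223.5) = 223.5
Total out = 45.46 + 145.3 + 966.9 + 223.5 = 1381 kmol.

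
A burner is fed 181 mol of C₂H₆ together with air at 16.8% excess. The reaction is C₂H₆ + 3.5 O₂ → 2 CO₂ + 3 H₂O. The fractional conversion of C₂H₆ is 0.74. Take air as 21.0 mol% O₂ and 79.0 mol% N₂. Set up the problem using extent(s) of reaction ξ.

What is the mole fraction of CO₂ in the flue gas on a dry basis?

Stoichiometric O₂ = 3.5 × 181 = 633.5 mol; O₂ fed = 633.5 × 1.168 = 739.9 mol.
N₂ fed = 739.9 × 79/21 = 2784 mol.
Fuel reacted = 0.74 × 181 → ξ = 133.9 mol.
Outlet (n = n₀ + ν ξ):
  C₂H₆: 181 − 1(133.9) = 47.06
  O₂: 739.9 − 3.5(133.9) = 271.1
  N₂: 2784 (inert)
  CO₂: 0 + 2(133.9) = 267.9
  H₂O: 0 + 3(133.9) = 401.8
Dry total = 3370 mol; y_CO₂ (dry) = 267.9 / 3370 = 0.0795.

0.0795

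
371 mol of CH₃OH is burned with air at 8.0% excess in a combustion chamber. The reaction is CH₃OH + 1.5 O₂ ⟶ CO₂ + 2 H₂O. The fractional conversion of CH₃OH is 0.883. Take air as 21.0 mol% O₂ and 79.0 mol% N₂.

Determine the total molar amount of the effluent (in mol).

Stoichiometric O₂ = 1.5 × 371 = 556.5 mol; O₂ fed = 556.5 × 1.080 = 601 mol.
N₂ fed = 601 × 79/21 = 2261 mol.
Fuel reacted = 0.883 × 371 → ξ = 327.6 mol.
Outlet (n = n₀ + ν ξ):
  CH₃OH: 371 − 1(327.6) = 43.41
  O₂: 601 − 1.5(327.6) = 109.6
  N₂: 2261 (inert)
  CO₂: 0 + 1(327.6) = 327.6
  H₂O: 0 + 2(327.6) = 655.2
Total out = 43.41 + 109.6 + 2261 + 327.6 + 655.2 = 3397 mol.

3400 mol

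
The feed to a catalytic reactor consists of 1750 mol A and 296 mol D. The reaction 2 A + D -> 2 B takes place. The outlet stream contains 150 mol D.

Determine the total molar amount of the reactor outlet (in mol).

1900 mol

For D: n = n₀ − 1ξ → 150 = 296 − 1ξ, giving ξ = 146 mol.
Outlet amounts (n = n₀ + ν ξ):
  A: 1750 − 2(146) = 1458
  D: 296 − 1(146) = 150
  B: 0 + 2(146) = 292
Total out = 1458 + 150 + 292 = 1900 mol.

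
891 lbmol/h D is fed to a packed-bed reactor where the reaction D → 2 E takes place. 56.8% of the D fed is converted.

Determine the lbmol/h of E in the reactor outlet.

1010 lbmol/h

D reacted = 0.568 × 891 = 506.1 lbmol/h; ν_D = −1, so ξ = 506.1/1 = 506.1 lbmol/h.
Outlet amounts (n = n₀ + ν ξ):
  D: 891 − 1(506.1) = 384.9
  E: 0 + 2(506.1) = 1012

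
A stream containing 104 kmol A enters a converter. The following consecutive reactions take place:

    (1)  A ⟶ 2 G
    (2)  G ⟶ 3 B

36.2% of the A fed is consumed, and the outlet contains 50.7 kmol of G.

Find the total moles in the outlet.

191 kmol

Conversion of A: A consumed = 1ξ₁ = 0.362 × 104 → ξ₁ = 37.65 kmol.
G balance: n_G = 0 + 2ξ₁ − 1ξ₂ = 50.7 → ξ₂ = (2·37.65 − 50.7)/1 = 24.6 kmol.
Outlet amounts (n = n₀ + Σ ν·ξ):
  A: 104 − 1(37.65) = 66.35
  G: 0 + 2(37.65) − 1(24.6) = 50.7
  B: 0 + 3(24.6) = 73.79
Total out = 66.35 + 50.7 + 73.79 = 190.8 kmol.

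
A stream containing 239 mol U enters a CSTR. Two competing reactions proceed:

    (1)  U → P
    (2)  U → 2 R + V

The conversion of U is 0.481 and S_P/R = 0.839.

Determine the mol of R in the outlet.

85.9 mol

Conversion of U: U consumed = 0.481 × 239 = 115 mol = 1ξ₁ + 1ξ₂.
Selectivity: 1ξ₁ / (2ξ₂) = 0.839 → ξ₁ = 1.678 ξ₂.
Substitute: (1·1.678 + 1) ξ₂ = 115 → ξ₂ = 42.93 mol, ξ₁ = 72.03 mol.
Outlet amounts (n = n₀ + Σ ν·ξ):
  U: 239 − 1(72.03) − 1(42.93) = 124
  P: 0 + 1(72.03) = 72.03
  R: 0 + 2(42.93) = 85.85
  V: 0 + 1(42.93) = 42.93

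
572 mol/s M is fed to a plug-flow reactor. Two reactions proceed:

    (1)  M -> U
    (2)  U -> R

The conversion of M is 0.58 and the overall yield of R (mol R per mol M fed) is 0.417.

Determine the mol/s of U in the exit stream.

93.2 mol/s

Conversion of M: M consumed = 1ξ₁ = 0.58 × 572 → ξ₁ = 331.8 mol/s.
Yield of R: 1ξ₂ / 572 = 0.417 → ξ₂ = 238.5 mol/s.
Outlet amounts (n = n₀ + Σ ν·ξ):
  M: 572 − 1(331.8) = 240.2
  U: 0 + 1(331.8) − 1(238.5) = 93.24
  R: 0 + 1(238.5) = 238.5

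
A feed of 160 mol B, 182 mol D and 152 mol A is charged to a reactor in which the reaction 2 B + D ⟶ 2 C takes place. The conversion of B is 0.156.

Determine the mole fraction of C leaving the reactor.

0.0518

B reacted = 0.156 × 160 = 24.96 mol; ν_B = −2, so ξ = 24.96/2 = 12.48 mol.
Outlet amounts (n = n₀ + ν ξ):
  B: 160 − 2(12.48) = 135
  D: 182 − 1(12.48) = 169.5
  C: 0 + 2(12.48) = 24.96
  A: 152 (inert)
Total out = 481.5 mol; y_C = 24.96 / 481.5 = 0.05184.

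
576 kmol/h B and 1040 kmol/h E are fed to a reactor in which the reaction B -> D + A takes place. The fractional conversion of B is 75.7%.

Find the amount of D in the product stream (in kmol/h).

B reacted = 0.757 × 576 = 436 kmol/h; ν_B = −1, so ξ = 436/1 = 436 kmol/h.
Outlet amounts (n = n₀ + ν ξ):
  B: 576 − 1(436) = 140
  D: 0 + 1(436) = 436
  A: 0 + 1(436) = 436
  E: 1040 (inert)

436 kmol/h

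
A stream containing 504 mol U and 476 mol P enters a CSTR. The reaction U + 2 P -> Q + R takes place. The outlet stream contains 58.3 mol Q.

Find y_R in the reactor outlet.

0.0633

For Q: n = n₀ + 1ξ → 58.3 = 0 + 1ξ, giving ξ = 58.3 mol.
Outlet amounts (n = n₀ + ν ξ):
  U: 504 − 1(58.3) = 445.7
  P: 476 − 2(58.3) = 359.4
  Q: 0 + 1(58.3) = 58.3
  R: 0 + 1(58.3) = 58.3
Total out = 921.7 mol; y_R = 58.3 / 921.7 = 0.06325.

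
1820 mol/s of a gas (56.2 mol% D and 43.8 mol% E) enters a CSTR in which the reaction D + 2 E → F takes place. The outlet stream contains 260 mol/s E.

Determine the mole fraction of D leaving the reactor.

For E: n = n₀ − 2ξ → 260 = 797.2 − 2ξ, giving ξ = 268.6 mol/s.
Outlet amounts (n = n₀ + ν ξ):
  D: 1023 − 1(268.6) = 754.3
  E: 797.2 − 2(268.6) = 260
  F: 0 + 1(268.6) = 268.6
Total out = 1283 mol/s; y_D = 754.3 / 1283 = 0.588.

0.588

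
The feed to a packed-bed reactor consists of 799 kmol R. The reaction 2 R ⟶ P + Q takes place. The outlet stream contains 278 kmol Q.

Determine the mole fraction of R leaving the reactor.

0.304

For Q: n = n₀ + 1ξ → 278 = 0 + 1ξ, giving ξ = 278 kmol.
Outlet amounts (n = n₀ + ν ξ):
  R: 799 − 2(278) = 243
  P: 0 + 1(278) = 278
  Q: 0 + 1(278) = 278
Total out = 799 kmol; y_R = 243 / 799 = 0.3041.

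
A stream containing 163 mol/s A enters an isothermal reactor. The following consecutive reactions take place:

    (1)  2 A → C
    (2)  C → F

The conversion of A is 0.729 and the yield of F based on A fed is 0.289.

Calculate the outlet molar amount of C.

Conversion of A: A consumed = 2ξ₁ = 0.729 × 163 → ξ₁ = 59.41 mol/s.
Yield of F: 1ξ₂ / 163 = 0.289 → ξ₂ = 47.11 mol/s.
Outlet amounts (n = n₀ + Σ ν·ξ):
  A: 163 − 2(59.41) = 44.17
  C: 0 + 1(59.41) − 1(47.11) = 12.31
  F: 0 + 1(47.11) = 47.11

12.3 mol/s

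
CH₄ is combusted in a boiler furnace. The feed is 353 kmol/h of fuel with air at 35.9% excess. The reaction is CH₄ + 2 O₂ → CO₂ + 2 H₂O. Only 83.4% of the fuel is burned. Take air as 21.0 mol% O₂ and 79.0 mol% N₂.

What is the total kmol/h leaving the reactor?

4920 kmol/h

Stoichiometric O₂ = 2 × 353 = 706 kmol/h; O₂ fed = 706 × 1.359 = 959.5 kmol/h.
N₂ fed = 959.5 × 79/21 = 3609 kmol/h.
Fuel reacted = 0.834 × 353 → ξ = 294.4 kmol/h.
Outlet (n = n₀ + ν ξ):
  CH₄: 353 − 1(294.4) = 58.6
  O₂: 959.5 − 2(294.4) = 370.6
  N₂: 3609 (inert)
  CO₂: 0 + 1(294.4) = 294.4
  H₂O: 0 + 2(294.4) = 588.8
Total out = 58.6 + 370.6 + 3609 + 294.4 + 588.8 = 4922 kmol/h.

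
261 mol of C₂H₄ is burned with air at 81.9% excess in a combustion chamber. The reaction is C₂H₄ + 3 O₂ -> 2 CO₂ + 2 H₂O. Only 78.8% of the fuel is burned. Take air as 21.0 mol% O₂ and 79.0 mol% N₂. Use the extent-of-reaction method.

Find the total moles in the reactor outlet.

7040 mol

Stoichiometric O₂ = 3 × 261 = 783 mol; O₂ fed = 783 × 1.819 = 1424 mol.
N₂ fed = 1424 × 79/21 = 5358 mol.
Fuel reacted = 0.788 × 261 → ξ = 205.7 mol.
Outlet (n = n₀ + ν ξ):
  C₂H₄: 261 − 1(205.7) = 55.33
  O₂: 1424 − 3(205.7) = 807.3
  N₂: 5358 (inert)
  CO₂: 0 + 2(205.7) = 411.3
  H₂O: 0 + 2(205.7) = 411.3
Total out = 55.33 + 807.3 + 5358 + 411.3 + 411.3 = 7043 mol.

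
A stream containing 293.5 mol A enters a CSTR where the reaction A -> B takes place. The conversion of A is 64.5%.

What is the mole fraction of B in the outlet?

0.645

A reacted = 0.645 × 293.5 = 189.3 mol; ν_A = −1, so ξ = 189.3/1 = 189.3 mol.
Outlet amounts (n = n₀ + ν ξ):
  A: 293.5 − 1(189.3) = 104.2
  B: 0 + 1(189.3) = 189.3
Total out = 293.5 mol; y_B = 189.3 / 293.5 = 0.645.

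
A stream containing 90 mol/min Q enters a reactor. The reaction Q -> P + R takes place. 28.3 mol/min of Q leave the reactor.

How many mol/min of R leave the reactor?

61.7 mol/min

For Q: n = n₀ − 1ξ → 28.3 = 90 − 1ξ, giving ξ = 61.7 mol/min.
Outlet amounts (n = n₀ + ν ξ):
  Q: 90 − 1(61.7) = 28.3
  P: 0 + 1(61.7) = 61.7
  R: 0 + 1(61.7) = 61.7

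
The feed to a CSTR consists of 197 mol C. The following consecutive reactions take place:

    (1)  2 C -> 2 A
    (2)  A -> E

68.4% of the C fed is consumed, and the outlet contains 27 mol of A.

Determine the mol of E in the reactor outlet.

Conversion of C: C consumed = 2ξ₁ = 0.684 × 197 → ξ₁ = 67.37 mol.
A balance: n_A = 0 + 2ξ₁ − 1ξ₂ = 27 → ξ₂ = (2·67.37 − 27)/1 = 107.7 mol.
Outlet amounts (n = n₀ + Σ ν·ξ):
  C: 197 − 2(67.37) = 62.25
  A: 0 + 2(67.37) − 1(107.7) = 27
  E: 0 + 1(107.7) = 107.7

108 mol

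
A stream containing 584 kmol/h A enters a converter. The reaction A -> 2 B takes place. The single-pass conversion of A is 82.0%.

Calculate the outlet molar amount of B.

958 kmol/h

A reacted = 0.82 × 584 = 478.9 kmol/h; ν_A = −1, so ξ = 478.9/1 = 478.9 kmol/h.
Outlet amounts (n = n₀ + ν ξ):
  A: 584 − 1(478.9) = 105.1
  B: 0 + 2(478.9) = 957.8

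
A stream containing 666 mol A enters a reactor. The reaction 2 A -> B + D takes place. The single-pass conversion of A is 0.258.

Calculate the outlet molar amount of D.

A reacted = 0.258 × 666 = 171.8 mol; ν_A = −2, so ξ = 171.8/2 = 85.91 mol.
Outlet amounts (n = n₀ + ν ξ):
  A: 666 − 2(85.91) = 494.2
  B: 0 + 1(85.91) = 85.91
  D: 0 + 1(85.91) = 85.91

85.9 mol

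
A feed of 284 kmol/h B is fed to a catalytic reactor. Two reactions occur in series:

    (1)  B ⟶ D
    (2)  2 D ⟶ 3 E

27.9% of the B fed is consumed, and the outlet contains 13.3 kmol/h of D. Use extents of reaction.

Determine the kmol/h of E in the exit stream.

Conversion of B: B consumed = 1ξ₁ = 0.279 × 284 → ξ₁ = 79.24 kmol/h.
D balance: n_D = 0 + 1ξ₁ − 2ξ₂ = 13.3 → ξ₂ = (1·79.24 − 13.3)/2 = 32.97 kmol/h.
Outlet amounts (n = n₀ + Σ ν·ξ):
  B: 284 − 1(79.24) = 204.8
  D: 0 + 1(79.24) − 2(32.97) = 13.3
  E: 0 + 3(32.97) = 98.9

98.9 kmol/h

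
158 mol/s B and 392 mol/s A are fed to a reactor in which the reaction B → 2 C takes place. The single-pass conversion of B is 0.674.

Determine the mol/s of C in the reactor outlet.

B reacted = 0.674 × 158 = 106.5 mol/s; ν_B = −1, so ξ = 106.5/1 = 106.5 mol/s.
Outlet amounts (n = n₀ + ν ξ):
  B: 158 − 1(106.5) = 51.51
  C: 0 + 2(106.5) = 213
  A: 392 (inert)

213 mol/s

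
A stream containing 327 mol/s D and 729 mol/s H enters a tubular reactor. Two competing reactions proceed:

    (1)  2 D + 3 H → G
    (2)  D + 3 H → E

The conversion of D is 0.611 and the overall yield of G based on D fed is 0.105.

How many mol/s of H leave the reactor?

233 mol/s

Yield of G: 1ξ₁ / 327 = 0.105 → ξ₁ = 34.34 mol/s.
Conversion of D: 2ξ₁ + 1ξ₂ = 0.611 × 327 = 199.8 → ξ₂ = 131.1 mol/s.
Outlet amounts (n = n₀ + Σ ν·ξ):
  D: 327 − 2(34.34) − 1(131.1) = 127.2
  H: 729 − 3(34.34) − 3(131.1) = 232.6
  G: 0 + 1(34.34) = 34.34
  E: 0 + 1(131.1) = 131.1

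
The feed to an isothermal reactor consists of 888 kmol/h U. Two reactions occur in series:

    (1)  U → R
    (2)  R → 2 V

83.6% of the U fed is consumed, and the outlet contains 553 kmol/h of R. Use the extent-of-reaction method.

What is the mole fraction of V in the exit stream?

0.352

Conversion of U: U consumed = 1ξ₁ = 0.836 × 888 → ξ₁ = 742.4 kmol/h.
R balance: n_R = 0 + 1ξ₁ − 1ξ₂ = 553 → ξ₂ = (1·742.4 − 553)/1 = 189.4 kmol/h.
Outlet amounts (n = n₀ + Σ ν·ξ):
  U: 888 − 1(742.4) = 145.6
  R: 0 + 1(742.4) − 1(189.4) = 553
  V: 0 + 2(189.4) = 378.7
Total out = 1077 kmol/h; y_V = 378.7 / 1077 = 0.3515.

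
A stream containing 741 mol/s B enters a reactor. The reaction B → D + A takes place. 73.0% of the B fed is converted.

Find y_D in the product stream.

0.422

B reacted = 0.73 × 741 = 540.9 mol/s; ν_B = −1, so ξ = 540.9/1 = 540.9 mol/s.
Outlet amounts (n = n₀ + ν ξ):
  B: 741 − 1(540.9) = 200.1
  D: 0 + 1(540.9) = 540.9
  A: 0 + 1(540.9) = 540.9
Total out = 1282 mol/s; y_D = 540.9 / 1282 = 0.422.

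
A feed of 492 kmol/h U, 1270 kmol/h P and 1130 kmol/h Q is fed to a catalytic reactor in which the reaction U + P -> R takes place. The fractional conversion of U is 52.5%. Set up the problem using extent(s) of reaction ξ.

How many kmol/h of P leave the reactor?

1010 kmol/h

U reacted = 0.525 × 492 = 258.3 kmol/h; ν_U = −1, so ξ = 258.3/1 = 258.3 kmol/h.
Outlet amounts (n = n₀ + ν ξ):
  U: 492 − 1(258.3) = 233.7
  P: 1270 − 1(258.3) = 1012
  R: 0 + 1(258.3) = 258.3
  Q: 1130 (inert)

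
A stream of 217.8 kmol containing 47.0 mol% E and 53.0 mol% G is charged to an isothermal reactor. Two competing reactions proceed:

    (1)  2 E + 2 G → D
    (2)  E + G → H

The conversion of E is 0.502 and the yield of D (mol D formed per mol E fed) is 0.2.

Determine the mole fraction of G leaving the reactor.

0.439

Yield of D: 1ξ₁ / 102.4 = 0.2 → ξ₁ = 20.47 kmol.
Conversion of E: 2ξ₁ + 1ξ₂ = 0.502 × 102.4 = 51.39 → ξ₂ = 10.44 kmol.
Outlet amounts (n = n₀ + Σ ν·ξ):
  E: 102.4 − 2(20.47) − 1(10.44) = 50.98
  G: 115.4 − 2(20.47) − 1(10.44) = 64.05
  D: 0 + 1(20.47) = 20.47
  H: 0 + 1(10.44) = 10.44
Total out = 145.9 kmol; y_G = 64.05 / 145.9 = 0.4389.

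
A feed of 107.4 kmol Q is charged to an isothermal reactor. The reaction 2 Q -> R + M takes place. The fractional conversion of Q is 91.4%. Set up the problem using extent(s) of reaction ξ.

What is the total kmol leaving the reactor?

107 kmol

Q reacted = 0.914 × 107.4 = 98.16 kmol; ν_Q = −2, so ξ = 98.16/2 = 49.08 kmol.
Outlet amounts (n = n₀ + ν ξ):
  Q: 107.4 − 2(49.08) = 9.236
  R: 0 + 1(49.08) = 49.08
  M: 0 + 1(49.08) = 49.08
Total out = 9.236 + 49.08 + 49.08 = 107.4 kmol.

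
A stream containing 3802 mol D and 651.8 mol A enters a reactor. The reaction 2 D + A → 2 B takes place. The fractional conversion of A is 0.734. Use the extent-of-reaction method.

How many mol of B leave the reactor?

957 mol

A reacted = 0.734 × 651.8 = 478.4 mol; ν_A = −1, so ξ = 478.4/1 = 478.4 mol.
Outlet amounts (n = n₀ + ν ξ):
  D: 3802 − 2(478.4) = 2845
  A: 651.8 − 1(478.4) = 173.4
  B: 0 + 2(478.4) = 956.8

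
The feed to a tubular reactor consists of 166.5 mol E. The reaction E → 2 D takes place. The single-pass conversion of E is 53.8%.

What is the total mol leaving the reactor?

256 mol

E reacted = 0.538 × 166.5 = 89.58 mol; ν_E = −1, so ξ = 89.58/1 = 89.58 mol.
Outlet amounts (n = n₀ + ν ξ):
  E: 166.5 − 1(89.58) = 76.92
  D: 0 + 2(89.58) = 179.2
Total out = 76.92 + 179.2 = 256.1 mol.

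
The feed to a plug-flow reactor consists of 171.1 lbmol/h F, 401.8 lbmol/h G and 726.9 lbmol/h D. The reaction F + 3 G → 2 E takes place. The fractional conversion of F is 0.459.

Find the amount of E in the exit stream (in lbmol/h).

157 lbmol/h

F reacted = 0.459 × 171.1 = 78.53 lbmol/h; ν_F = −1, so ξ = 78.53/1 = 78.53 lbmol/h.
Outlet amounts (n = n₀ + ν ξ):
  F: 171.1 − 1(78.53) = 92.57
  G: 401.8 − 3(78.53) = 166.2
  E: 0 + 2(78.53) = 157.1
  D: 726.9 (inert)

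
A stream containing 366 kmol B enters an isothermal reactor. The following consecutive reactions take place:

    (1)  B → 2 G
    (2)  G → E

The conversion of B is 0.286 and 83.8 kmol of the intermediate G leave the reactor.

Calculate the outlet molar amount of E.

Conversion of B: B consumed = 1ξ₁ = 0.286 × 366 → ξ₁ = 104.7 kmol.
G balance: n_G = 0 + 2ξ₁ − 1ξ₂ = 83.8 → ξ₂ = (2·104.7 − 83.8)/1 = 125.6 kmol.
Outlet amounts (n = n₀ + Σ ν·ξ):
  B: 366 − 1(104.7) = 261.3
  G: 0 + 2(104.7) − 1(125.6) = 83.8
  E: 0 + 1(125.6) = 125.6

126 kmol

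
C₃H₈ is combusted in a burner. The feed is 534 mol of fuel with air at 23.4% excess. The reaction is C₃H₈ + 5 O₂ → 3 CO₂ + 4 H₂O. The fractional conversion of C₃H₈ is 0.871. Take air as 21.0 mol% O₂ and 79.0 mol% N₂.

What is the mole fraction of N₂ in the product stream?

Stoichiometric O₂ = 5 × 534 = 2670 mol; O₂ fed = 2670 × 1.234 = 3295 mol.
N₂ fed = 3295 × 79/21 = 12390 mol.
Fuel reacted = 0.871 × 534 → ξ = 465.1 mol.
Outlet (n = n₀ + ν ξ):
  C₃H₈: 534 − 1(465.1) = 68.89
  O₂: 3295 − 5(465.1) = 969.2
  N₂: 12390 (inert)
  CO₂: 0 + 3(465.1) = 1395
  H₂O: 0 + 4(465.1) = 1860
Total out = 16690 mol; y_N₂ = 12390 / 16690 = 0.7427.

0.743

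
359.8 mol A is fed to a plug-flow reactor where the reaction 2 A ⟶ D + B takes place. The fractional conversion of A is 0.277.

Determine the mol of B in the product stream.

49.8 mol

A reacted = 0.277 × 359.8 = 99.66 mol; ν_A = −2, so ξ = 99.66/2 = 49.83 mol.
Outlet amounts (n = n₀ + ν ξ):
  A: 359.8 − 2(49.83) = 260.1
  D: 0 + 1(49.83) = 49.83
  B: 0 + 1(49.83) = 49.83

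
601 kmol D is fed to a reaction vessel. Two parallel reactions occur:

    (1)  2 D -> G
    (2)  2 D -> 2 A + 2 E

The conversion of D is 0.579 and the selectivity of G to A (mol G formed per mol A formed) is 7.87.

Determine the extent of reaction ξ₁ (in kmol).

ξ₁ = 164 kmol

Conversion of D: D consumed = 0.579 × 601 = 348 kmol = 2ξ₁ + 2ξ₂.
Selectivity: 1ξ₁ / (2ξ₂) = 7.87 → ξ₁ = 15.74 ξ₂.
Substitute: (2·15.74 + 2) ξ₂ = 348 → ξ₂ = 10.39 kmol, ξ₁ = 163.6 kmol.
Outlet amounts (n = n₀ + Σ ν·ξ):
  D: 601 − 2(163.6) − 2(10.39) = 253
  G: 0 + 1(163.6) = 163.6
  A: 0 + 2(10.39) = 20.79
  E: 0 + 2(10.39) = 20.79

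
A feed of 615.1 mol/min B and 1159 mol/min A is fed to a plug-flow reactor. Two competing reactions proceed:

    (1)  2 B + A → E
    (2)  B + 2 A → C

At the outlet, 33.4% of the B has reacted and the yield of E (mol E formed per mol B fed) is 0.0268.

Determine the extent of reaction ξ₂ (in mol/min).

ξ₂ = 172 mol/min

Yield of E: 1ξ₁ / 615.1 = 0.0268 → ξ₁ = 16.48 mol/min.
Conversion of B: 2ξ₁ + 1ξ₂ = 0.334 × 615.1 = 205.4 → ξ₂ = 172.5 mol/min.
Outlet amounts (n = n₀ + Σ ν·ξ):
  B: 615.1 − 2(16.48) − 1(172.5) = 409.7
  A: 1159 − 1(16.48) − 2(172.5) = 797.6
  E: 0 + 1(16.48) = 16.48
  C: 0 + 1(172.5) = 172.5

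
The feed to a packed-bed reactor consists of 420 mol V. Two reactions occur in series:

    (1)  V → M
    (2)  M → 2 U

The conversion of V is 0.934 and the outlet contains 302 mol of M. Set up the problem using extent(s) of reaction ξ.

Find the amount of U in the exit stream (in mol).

181 mol

Conversion of V: V consumed = 1ξ₁ = 0.934 × 420 → ξ₁ = 392.3 mol.
M balance: n_M = 0 + 1ξ₁ − 1ξ₂ = 302 → ξ₂ = (1·392.3 − 302)/1 = 90.28 mol.
Outlet amounts (n = n₀ + Σ ν·ξ):
  V: 420 − 1(392.3) = 27.72
  M: 0 + 1(392.3) − 1(90.28) = 302
  U: 0 + 2(90.28) = 180.6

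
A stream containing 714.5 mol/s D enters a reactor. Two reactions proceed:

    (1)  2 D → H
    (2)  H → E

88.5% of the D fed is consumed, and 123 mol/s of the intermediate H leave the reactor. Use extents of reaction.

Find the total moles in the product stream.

Conversion of D: D consumed = 2ξ₁ = 0.885 × 714.5 → ξ₁ = 316.2 mol/s.
H balance: n_H = 0 + 1ξ₁ − 1ξ₂ = 123 → ξ₂ = (1·316.2 − 123)/1 = 193.2 mol/s.
Outlet amounts (n = n₀ + Σ ν·ξ):
  D: 714.5 − 2(316.2) = 82.17
  H: 0 + 1(316.2) − 1(193.2) = 123
  E: 0 + 1(193.2) = 193.2
Total out = 82.17 + 123 + 193.2 = 398.3 mol/s.

398 mol/s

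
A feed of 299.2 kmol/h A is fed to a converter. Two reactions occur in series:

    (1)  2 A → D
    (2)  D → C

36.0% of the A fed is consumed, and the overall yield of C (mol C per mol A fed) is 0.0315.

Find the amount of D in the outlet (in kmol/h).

Conversion of A: A consumed = 2ξ₁ = 0.36 × 299.2 → ξ₁ = 53.86 kmol/h.
Yield of C: 1ξ₂ / 299.2 = 0.0315 → ξ₂ = 9.425 kmol/h.
Outlet amounts (n = n₀ + Σ ν·ξ):
  A: 299.2 − 2(53.86) = 191.5
  D: 0 + 1(53.86) − 1(9.425) = 44.43
  C: 0 + 1(9.425) = 9.425

44.4 kmol/h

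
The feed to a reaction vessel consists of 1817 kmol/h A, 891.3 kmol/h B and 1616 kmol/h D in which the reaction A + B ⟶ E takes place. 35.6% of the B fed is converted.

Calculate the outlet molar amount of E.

B reacted = 0.356 × 891.3 = 317.3 kmol/h; ν_B = −1, so ξ = 317.3/1 = 317.3 kmol/h.
Outlet amounts (n = n₀ + ν ξ):
  A: 1817 − 1(317.3) = 1500
  B: 891.3 − 1(317.3) = 574
  E: 0 + 1(317.3) = 317.3
  D: 1616 (inert)

317 kmol/h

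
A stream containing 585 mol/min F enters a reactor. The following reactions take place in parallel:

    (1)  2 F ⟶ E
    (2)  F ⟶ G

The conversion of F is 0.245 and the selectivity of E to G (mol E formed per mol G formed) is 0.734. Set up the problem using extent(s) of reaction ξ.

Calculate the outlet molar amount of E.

42.6 mol/min

Conversion of F: F consumed = 0.245 × 585 = 143.3 mol/min = 2ξ₁ + 1ξ₂.
Selectivity: 1ξ₁ / (1ξ₂) = 0.734 → ξ₁ = 0.734 ξ₂.
Substitute: (2·0.734 + 1) ξ₂ = 143.3 → ξ₂ = 58.07 mol/min, ξ₁ = 42.63 mol/min.
Outlet amounts (n = n₀ + Σ ν·ξ):
  F: 585 − 2(42.63) − 1(58.07) = 441.7
  E: 0 + 1(42.63) = 42.63
  G: 0 + 1(58.07) = 58.07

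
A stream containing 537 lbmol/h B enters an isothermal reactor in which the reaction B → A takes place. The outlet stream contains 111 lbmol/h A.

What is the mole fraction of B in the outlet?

0.793

For A: n = n₀ + 1ξ → 111 = 0 + 1ξ, giving ξ = 111 lbmol/h.
Outlet amounts (n = n₀ + ν ξ):
  B: 537 − 1(111) = 426
  A: 0 + 1(111) = 111
Total out = 537 lbmol/h; y_B = 426 / 537 = 0.7933.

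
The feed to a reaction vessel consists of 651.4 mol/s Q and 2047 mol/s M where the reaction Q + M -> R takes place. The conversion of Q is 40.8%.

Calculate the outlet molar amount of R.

266 mol/s

Q reacted = 0.408 × 651.4 = 265.8 mol/s; ν_Q = −1, so ξ = 265.8/1 = 265.8 mol/s.
Outlet amounts (n = n₀ + ν ξ):
  Q: 651.4 − 1(265.8) = 385.6
  M: 2047 − 1(265.8) = 1781
  R: 0 + 1(265.8) = 265.8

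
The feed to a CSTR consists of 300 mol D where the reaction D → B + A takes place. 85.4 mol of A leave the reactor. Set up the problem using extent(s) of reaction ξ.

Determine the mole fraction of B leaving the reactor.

0.222

For A: n = n₀ + 1ξ → 85.4 = 0 + 1ξ, giving ξ = 85.4 mol.
Outlet amounts (n = n₀ + ν ξ):
  D: 300 − 1(85.4) = 214.6
  B: 0 + 1(85.4) = 85.4
  A: 0 + 1(85.4) = 85.4
Total out = 385.4 mol; y_B = 85.4 / 385.4 = 0.2216.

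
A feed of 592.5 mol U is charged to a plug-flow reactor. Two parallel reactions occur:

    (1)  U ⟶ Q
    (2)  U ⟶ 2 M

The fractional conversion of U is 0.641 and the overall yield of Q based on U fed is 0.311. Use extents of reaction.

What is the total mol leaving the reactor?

788 mol

Yield of Q: 1ξ₁ / 592.5 = 0.311 → ξ₁ = 184.3 mol.
Conversion of U: 1ξ₁ + 1ξ₂ = 0.641 × 592.5 = 379.8 → ξ₂ = 195.5 mol.
Outlet amounts (n = n₀ + Σ ν·ξ):
  U: 592.5 − 1(184.3) − 1(195.5) = 212.7
  Q: 0 + 1(184.3) = 184.3
  M: 0 + 2(195.5) = 391.1
Total out = 212.7 + 184.3 + 391.1 = 788 mol.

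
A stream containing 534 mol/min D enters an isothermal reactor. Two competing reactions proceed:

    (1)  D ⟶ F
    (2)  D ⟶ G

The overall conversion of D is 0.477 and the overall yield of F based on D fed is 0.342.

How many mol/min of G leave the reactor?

Yield of F: 1ξ₁ / 534 = 0.342 → ξ₁ = 182.6 mol/min.
Conversion of D: 1ξ₁ + 1ξ₂ = 0.477 × 534 = 254.7 → ξ₂ = 72.09 mol/min.
Outlet amounts (n = n₀ + Σ ν·ξ):
  D: 534 − 1(182.6) − 1(72.09) = 279.3
  F: 0 + 1(182.6) = 182.6
  G: 0 + 1(72.09) = 72.09

72.1 mol/min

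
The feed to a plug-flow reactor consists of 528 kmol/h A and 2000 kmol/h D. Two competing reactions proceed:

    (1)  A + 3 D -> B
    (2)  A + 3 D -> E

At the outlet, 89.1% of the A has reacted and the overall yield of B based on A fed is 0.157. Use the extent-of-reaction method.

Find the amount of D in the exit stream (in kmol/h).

589 kmol/h

Yield of B: 1ξ₁ / 528 = 0.157 → ξ₁ = 82.9 kmol/h.
Conversion of A: 1ξ₁ + 1ξ₂ = 0.891 × 528 = 470.4 → ξ₂ = 387.6 kmol/h.
Outlet amounts (n = n₀ + Σ ν·ξ):
  A: 528 − 1(82.9) − 1(387.6) = 57.55
  D: 2000 − 3(82.9) − 3(387.6) = 588.7
  B: 0 + 1(82.9) = 82.9
  E: 0 + 1(387.6) = 387.6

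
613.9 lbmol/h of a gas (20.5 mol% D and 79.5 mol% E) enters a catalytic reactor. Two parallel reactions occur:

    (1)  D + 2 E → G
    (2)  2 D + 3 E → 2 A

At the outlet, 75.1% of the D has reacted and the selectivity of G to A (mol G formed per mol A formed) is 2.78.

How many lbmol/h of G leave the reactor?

Conversion of D: D consumed = 0.751 × 125.8 = 94.51 lbmol/h = 1ξ₁ + 2ξ₂.
Selectivity: 1ξ₁ / (2ξ₂) = 2.78 → ξ₁ = 5.56 ξ₂.
Substitute: (1·5.56 + 2) ξ₂ = 94.51 → ξ₂ = 12.5 lbmol/h, ξ₁ = 69.51 lbmol/h.
Outlet amounts (n = n₀ + Σ ν·ξ):
  D: 125.8 − 1(69.51) − 2(12.5) = 31.34
  E: 488.1 − 2(69.51) − 3(12.5) = 311.5
  G: 0 + 1(69.51) = 69.51
  A: 0 + 2(12.5) = 25

69.5 lbmol/h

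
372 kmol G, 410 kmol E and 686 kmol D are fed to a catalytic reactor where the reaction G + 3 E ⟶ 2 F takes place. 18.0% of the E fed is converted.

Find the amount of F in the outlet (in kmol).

49.2 kmol

E reacted = 0.18 × 410 = 73.8 kmol; ν_E = −3, so ξ = 73.8/3 = 24.6 kmol.
Outlet amounts (n = n₀ + ν ξ):
  G: 372 − 1(24.6) = 347.4
  E: 410 − 3(24.6) = 336.2
  F: 0 + 2(24.6) = 49.2
  D: 686 (inert)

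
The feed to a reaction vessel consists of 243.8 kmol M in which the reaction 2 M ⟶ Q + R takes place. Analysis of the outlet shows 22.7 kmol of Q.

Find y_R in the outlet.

0.0931

For Q: n = n₀ + 1ξ → 22.7 = 0 + 1ξ, giving ξ = 22.7 kmol.
Outlet amounts (n = n₀ + ν ξ):
  M: 243.8 − 2(22.7) = 198.4
  Q: 0 + 1(22.7) = 22.7
  R: 0 + 1(22.7) = 22.7
Total out = 243.8 kmol; y_R = 22.7 / 243.8 = 0.09311.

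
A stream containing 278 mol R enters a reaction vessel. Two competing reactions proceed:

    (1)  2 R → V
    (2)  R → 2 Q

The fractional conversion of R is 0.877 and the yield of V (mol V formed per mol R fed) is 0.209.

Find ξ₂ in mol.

Yield of V: 1ξ₁ / 278 = 0.209 → ξ₁ = 58.1 mol.
Conversion of R: 2ξ₁ + 1ξ₂ = 0.877 × 278 = 243.8 → ξ₂ = 127.6 mol.
Outlet amounts (n = n₀ + Σ ν·ξ):
  R: 278 − 2(58.1) − 1(127.6) = 34.19
  V: 0 + 1(58.1) = 58.1
  Q: 0 + 2(127.6) = 255.2

ξ₂ = 128 mol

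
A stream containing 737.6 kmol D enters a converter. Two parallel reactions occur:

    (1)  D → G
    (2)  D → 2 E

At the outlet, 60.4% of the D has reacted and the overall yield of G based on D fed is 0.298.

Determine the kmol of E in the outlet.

451 kmol

Yield of G: 1ξ₁ / 737.6 = 0.298 → ξ₁ = 219.8 kmol.
Conversion of D: 1ξ₁ + 1ξ₂ = 0.604 × 737.6 = 445.5 → ξ₂ = 225.7 kmol.
Outlet amounts (n = n₀ + Σ ν·ξ):
  D: 737.6 − 1(219.8) − 1(225.7) = 292.1
  G: 0 + 1(219.8) = 219.8
  E: 0 + 2(225.7) = 451.4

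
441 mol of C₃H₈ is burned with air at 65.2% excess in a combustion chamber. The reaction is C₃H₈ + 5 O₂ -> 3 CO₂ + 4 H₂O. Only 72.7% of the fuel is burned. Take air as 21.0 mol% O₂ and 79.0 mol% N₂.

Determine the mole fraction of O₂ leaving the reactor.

0.113

Stoichiometric O₂ = 5 × 441 = 2205 mol; O₂ fed = 2205 × 1.652 = 3643 mol.
N₂ fed = 3643 × 79/21 = 13700 mol.
Fuel reacted = 0.727 × 441 → ξ = 320.6 mol.
Outlet (n = n₀ + ν ξ):
  C₃H₈: 441 − 1(320.6) = 120.4
  O₂: 3643 − 5(320.6) = 2040
  N₂: 13700 (inert)
  CO₂: 0 + 3(320.6) = 961.8
  H₂O: 0 + 4(320.6) = 1282
Total out = 18110 mol; y_O₂ = 2040 / 18110 = 0.1126.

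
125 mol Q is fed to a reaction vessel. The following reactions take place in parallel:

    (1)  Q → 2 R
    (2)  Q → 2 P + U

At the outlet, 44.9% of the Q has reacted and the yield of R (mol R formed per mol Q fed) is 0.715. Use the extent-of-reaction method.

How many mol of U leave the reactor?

Yield of R: 2ξ₁ / 125 = 0.715 → ξ₁ = 44.69 mol.
Conversion of Q: 1ξ₁ + 1ξ₂ = 0.449 × 125 = 56.12 → ξ₂ = 11.44 mol.
Outlet amounts (n = n₀ + Σ ν·ξ):
  Q: 125 − 1(44.69) − 1(11.44) = 68.88
  R: 0 + 2(44.69) = 89.38
  P: 0 + 2(11.44) = 22.88
  U: 0 + 1(11.44) = 11.44

11.4 mol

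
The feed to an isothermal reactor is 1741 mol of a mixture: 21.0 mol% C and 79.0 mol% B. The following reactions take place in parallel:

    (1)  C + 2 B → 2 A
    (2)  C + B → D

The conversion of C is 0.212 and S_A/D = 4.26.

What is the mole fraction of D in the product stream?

Conversion of C: C consumed = 0.212 × 365.6 = 77.51 mol = 1ξ₁ + 1ξ₂.
Selectivity: 2ξ₁ / (1ξ₂) = 4.26 → ξ₁ = 2.13 ξ₂.
Substitute: (1·2.13 + 1) ξ₂ = 77.51 → ξ₂ = 24.76 mol, ξ₁ = 52.75 mol.
Outlet amounts (n = n₀ + Σ ν·ξ):
  C: 365.6 − 1(52.75) − 1(24.76) = 288.1
  B: 1375 − 2(52.75) − 1(24.76) = 1245
  A: 0 + 2(52.75) = 105.5
  D: 0 + 1(24.76) = 24.76
Total out = 1663 mol; y_D = 24.76 / 1663 = 0.01489.

0.0149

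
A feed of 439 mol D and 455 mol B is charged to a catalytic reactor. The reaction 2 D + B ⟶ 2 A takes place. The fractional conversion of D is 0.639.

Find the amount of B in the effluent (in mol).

D reacted = 0.639 × 439 = 280.5 mol; ν_D = −2, so ξ = 280.5/2 = 140.3 mol.
Outlet amounts (n = n₀ + ν ξ):
  D: 439 − 2(140.3) = 158.5
  B: 455 − 1(140.3) = 314.7
  A: 0 + 2(140.3) = 280.5

315 mol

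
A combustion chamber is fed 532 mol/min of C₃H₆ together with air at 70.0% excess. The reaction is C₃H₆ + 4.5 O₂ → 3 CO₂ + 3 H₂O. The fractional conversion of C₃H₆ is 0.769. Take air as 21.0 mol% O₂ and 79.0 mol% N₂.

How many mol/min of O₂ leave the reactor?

2230 mol/min

Stoichiometric O₂ = 4.5 × 532 = 2394 mol/min; O₂ fed = 2394 × 1.700 = 4070 mol/min.
N₂ fed = 4070 × 79/21 = 15310 mol/min.
Fuel reacted = 0.769 × 532 → ξ = 409.1 mol/min.
Outlet (n = n₀ + ν ξ):
  C₃H₆: 532 − 1(409.1) = 122.9
  O₂: 4070 − 4.5(409.1) = 2229
  N₂: 15310 (inert)
  CO₂: 0 + 3(409.1) = 1227
  H₂O: 0 + 3(409.1) = 1227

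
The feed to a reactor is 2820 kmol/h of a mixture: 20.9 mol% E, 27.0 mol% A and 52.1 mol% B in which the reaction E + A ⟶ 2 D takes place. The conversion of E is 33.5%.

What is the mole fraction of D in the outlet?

E reacted = 0.335 × 589.4 = 197.4 kmol/h; ν_E = −1, so ξ = 197.4/1 = 197.4 kmol/h.
Outlet amounts (n = n₀ + ν ξ):
  E: 589.4 − 1(197.4) = 391.9
  A: 761.4 − 1(197.4) = 564
  D: 0 + 2(197.4) = 394.9
  B: 1469 (inert)
Total out = 2820 kmol/h; y_D = 394.9 / 2820 = 0.14.

0.14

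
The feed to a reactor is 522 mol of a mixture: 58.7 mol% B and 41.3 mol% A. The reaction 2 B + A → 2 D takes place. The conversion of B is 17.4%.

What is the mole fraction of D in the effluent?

B reacted = 0.174 × 306.4 = 53.32 mol; ν_B = −2, so ξ = 53.32/2 = 26.66 mol.
Outlet amounts (n = n₀ + ν ξ):
  B: 306.4 − 2(26.66) = 253.1
  A: 215.6 − 1(26.66) = 188.9
  D: 0 + 2(26.66) = 53.32
Total out = 495.3 mol; y_D = 53.32 / 495.3 = 0.1076.

0.108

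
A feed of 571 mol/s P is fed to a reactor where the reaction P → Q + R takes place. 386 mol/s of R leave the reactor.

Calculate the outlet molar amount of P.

For R: n = n₀ + 1ξ → 386 = 0 + 1ξ, giving ξ = 386 mol/s.
Outlet amounts (n = n₀ + ν ξ):
  P: 571 − 1(386) = 185
  Q: 0 + 1(386) = 386
  R: 0 + 1(386) = 386

185 mol/s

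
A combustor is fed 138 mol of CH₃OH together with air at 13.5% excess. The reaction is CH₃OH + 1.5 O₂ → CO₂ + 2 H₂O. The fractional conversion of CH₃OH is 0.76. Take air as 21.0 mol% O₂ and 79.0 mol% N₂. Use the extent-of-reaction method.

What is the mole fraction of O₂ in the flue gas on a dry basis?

0.0706

Stoichiometric O₂ = 1.5 × 138 = 207 mol; O₂ fed = 207 × 1.135 = 234.9 mol.
N₂ fed = 234.9 × 79/21 = 883.8 mol.
Fuel reacted = 0.76 × 138 → ξ = 104.9 mol.
Outlet (n = n₀ + ν ξ):
  CH₃OH: 138 − 1(104.9) = 33.12
  O₂: 234.9 − 1.5(104.9) = 77.62
  N₂: 883.8 (inert)
  CO₂: 0 + 1(104.9) = 104.9
  H₂O: 0 + 2(104.9) = 209.8
Dry total = 1099 mol; y_O₂ (dry) = 77.62 / 1099 = 0.0706.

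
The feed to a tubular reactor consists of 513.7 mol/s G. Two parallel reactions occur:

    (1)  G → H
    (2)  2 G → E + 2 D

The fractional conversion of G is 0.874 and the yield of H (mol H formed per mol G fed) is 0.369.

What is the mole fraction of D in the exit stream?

0.403

Yield of H: 1ξ₁ / 513.7 = 0.369 → ξ₁ = 189.6 mol/s.
Conversion of G: 1ξ₁ + 2ξ₂ = 0.874 × 513.7 = 449 → ξ₂ = 129.7 mol/s.
Outlet amounts (n = n₀ + Σ ν·ξ):
  G: 513.7 − 1(189.6) − 2(129.7) = 64.73
  H: 0 + 1(189.6) = 189.6
  E: 0 + 1(129.7) = 129.7
  D: 0 + 2(129.7) = 259.4
Total out = 643.4 mol/s; y_D = 259.4 / 643.4 = 0.4032.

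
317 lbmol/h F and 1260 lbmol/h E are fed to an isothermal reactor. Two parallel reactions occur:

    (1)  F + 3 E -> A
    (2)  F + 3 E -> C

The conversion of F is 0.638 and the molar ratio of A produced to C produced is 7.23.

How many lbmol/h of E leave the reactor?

Conversion of F: F consumed = 0.638 × 317 = 202.2 lbmol/h = 1ξ₁ + 1ξ₂.
Selectivity: 1ξ₁ / (1ξ₂) = 7.23 → ξ₁ = 7.23 ξ₂.
Substitute: (1·7.23 + 1) ξ₂ = 202.2 → ξ₂ = 24.57 lbmol/h, ξ₁ = 177.7 lbmol/h.
Outlet amounts (n = n₀ + Σ ν·ξ):
  F: 317 − 1(177.7) − 1(24.57) = 114.8
  E: 1260 − 3(177.7) − 3(24.57) = 653.3
  A: 0 + 1(177.7) = 177.7
  C: 0 + 1(24.57) = 24.57

653 lbmol/h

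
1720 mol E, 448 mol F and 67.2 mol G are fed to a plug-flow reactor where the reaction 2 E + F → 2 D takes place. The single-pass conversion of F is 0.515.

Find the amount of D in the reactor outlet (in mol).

461 mol

F reacted = 0.515 × 448 = 230.7 mol; ν_F = −1, so ξ = 230.7/1 = 230.7 mol.
Outlet amounts (n = n₀ + ν ξ):
  E: 1720 − 2(230.7) = 1259
  F: 448 − 1(230.7) = 217.3
  D: 0 + 2(230.7) = 461.4
  G: 67.2 (inert)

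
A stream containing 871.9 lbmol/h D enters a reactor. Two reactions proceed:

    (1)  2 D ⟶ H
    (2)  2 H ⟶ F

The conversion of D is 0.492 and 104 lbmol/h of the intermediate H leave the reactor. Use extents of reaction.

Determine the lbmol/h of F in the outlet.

Conversion of D: D consumed = 2ξ₁ = 0.492 × 871.9 → ξ₁ = 214.5 lbmol/h.
H balance: n_H = 0 + 1ξ₁ − 2ξ₂ = 104 → ξ₂ = (1·214.5 − 104)/2 = 55.24 lbmol/h.
Outlet amounts (n = n₀ + Σ ν·ξ):
  D: 871.9 − 2(214.5) = 442.9
  H: 0 + 1(214.5) − 2(55.24) = 104
  F: 0 + 1(55.24) = 55.24

55.2 lbmol/h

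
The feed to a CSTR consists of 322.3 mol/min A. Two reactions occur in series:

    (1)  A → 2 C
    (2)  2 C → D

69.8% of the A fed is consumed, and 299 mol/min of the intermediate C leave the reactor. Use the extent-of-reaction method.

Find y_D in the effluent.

Conversion of A: A consumed = 1ξ₁ = 0.698 × 322.3 → ξ₁ = 225 mol/min.
C balance: n_C = 0 + 2ξ₁ − 2ξ₂ = 299 → ξ₂ = (2·225 − 299)/2 = 75.47 mol/min.
Outlet amounts (n = n₀ + Σ ν·ξ):
  A: 322.3 − 1(225) = 97.33
  C: 0 + 2(225) − 2(75.47) = 299
  D: 0 + 1(75.47) = 75.47
Total out = 471.8 mol/min; y_D = 75.47 / 471.8 = 0.16.

0.16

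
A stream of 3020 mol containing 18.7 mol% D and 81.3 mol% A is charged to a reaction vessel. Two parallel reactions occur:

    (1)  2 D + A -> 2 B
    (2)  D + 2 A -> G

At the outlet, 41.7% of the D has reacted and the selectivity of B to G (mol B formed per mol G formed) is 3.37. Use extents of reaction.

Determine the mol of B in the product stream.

Conversion of D: D consumed = 0.417 × 564.7 = 235.5 mol = 2ξ₁ + 1ξ₂.
Selectivity: 2ξ₁ / (1ξ₂) = 3.37 → ξ₁ = 1.685 ξ₂.
Substitute: (2·1.685 + 1) ξ₂ = 235.5 → ξ₂ = 53.89 mol, ξ₁ = 90.8 mol.
Outlet amounts (n = n₀ + Σ ν·ξ):
  D: 564.7 − 2(90.8) − 1(53.89) = 329.2
  A: 2455 − 1(90.8) − 2(53.89) = 2257
  B: 0 + 2(90.8) = 181.6
  G: 0 + 1(53.89) = 53.89

182 mol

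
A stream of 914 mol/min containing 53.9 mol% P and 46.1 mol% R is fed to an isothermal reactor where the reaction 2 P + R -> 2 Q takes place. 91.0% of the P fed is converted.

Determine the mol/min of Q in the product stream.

P reacted = 0.91 × 492.6 = 448.3 mol/min; ν_P = −2, so ξ = 448.3/2 = 224.2 mol/min.
Outlet amounts (n = n₀ + ν ξ):
  P: 492.6 − 2(224.2) = 44.34
  R: 421.4 − 1(224.2) = 197.2
  Q: 0 + 2(224.2) = 448.3

448 mol/min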